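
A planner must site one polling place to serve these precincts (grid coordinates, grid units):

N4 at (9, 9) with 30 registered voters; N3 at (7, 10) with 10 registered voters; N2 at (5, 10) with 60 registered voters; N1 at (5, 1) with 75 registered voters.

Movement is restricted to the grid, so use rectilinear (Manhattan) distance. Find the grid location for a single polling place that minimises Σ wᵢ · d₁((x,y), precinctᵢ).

(5, 9)

Manhattan distance separates: Σwᵢ(|x−xᵢ|+|y−yᵢ|) = Σwᵢ|x−xᵢ| + Σwᵢ|y−yᵢ|, so x and y are optimised independently as 1-D weighted medians.
Total weight W = 175; half = 87.5.
x-coordinate, sorted with cumulative weight:
  x=5 (N2, w=60) cum 60
  x=5 (N1, w=75) cum 135  ← median
  x=7 (N3, w=10) cum 145
  x=9 (N4, w=30) cum 175
⇒ x* = 5
y-coordinate, sorted with cumulative weight:
  y=1 (N1, w=75) cum 75
  y=9 (N4, w=30) cum 105  ← median
  y=10 (N3, w=10) cum 115
  y=10 (N2, w=60) cum 175
⇒ y* = 9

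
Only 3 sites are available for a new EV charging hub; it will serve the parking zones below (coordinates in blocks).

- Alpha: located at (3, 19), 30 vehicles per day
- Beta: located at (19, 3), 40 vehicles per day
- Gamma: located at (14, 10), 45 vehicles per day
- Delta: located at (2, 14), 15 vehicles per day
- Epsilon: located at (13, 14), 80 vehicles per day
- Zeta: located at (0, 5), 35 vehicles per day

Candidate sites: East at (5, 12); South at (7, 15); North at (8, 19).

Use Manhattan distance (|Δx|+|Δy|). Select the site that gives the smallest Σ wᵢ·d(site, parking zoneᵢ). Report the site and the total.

East, total 2980 blocks

Total weighted distance at each candidate:
  East (5, 12): total = 2980
  South (7, 15): total = 2985
  North (8, 19): total = 3640
Minimum is at East with total 2980 blocks.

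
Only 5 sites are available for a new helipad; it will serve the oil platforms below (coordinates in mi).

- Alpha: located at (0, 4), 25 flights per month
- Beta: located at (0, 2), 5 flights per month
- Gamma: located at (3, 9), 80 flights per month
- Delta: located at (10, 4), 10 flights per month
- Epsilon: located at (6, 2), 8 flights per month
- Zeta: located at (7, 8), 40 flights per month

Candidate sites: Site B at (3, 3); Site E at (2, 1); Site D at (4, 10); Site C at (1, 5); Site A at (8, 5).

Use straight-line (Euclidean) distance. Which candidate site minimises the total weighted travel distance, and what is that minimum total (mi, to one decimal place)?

Total weighted distance at each candidate:
  Site B (3, 3): total = 927.0
  Site E (2, 1): total = 1208.8
  Site D (4, 10): total = 633.2
  Site C (1, 5): total = 814.5
  Site A (8, 5): total = 934.2
Minimum is at Site D with total 633.2 mi.

Site D, total 633.2 mi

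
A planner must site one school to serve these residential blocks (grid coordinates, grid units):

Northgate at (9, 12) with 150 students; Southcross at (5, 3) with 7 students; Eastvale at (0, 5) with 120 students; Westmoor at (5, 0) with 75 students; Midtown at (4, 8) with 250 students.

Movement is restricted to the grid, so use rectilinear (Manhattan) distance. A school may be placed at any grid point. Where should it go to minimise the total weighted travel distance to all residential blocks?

Manhattan distance separates: Σwᵢ(|x−xᵢ|+|y−yᵢ|) = Σwᵢ|x−xᵢ| + Σwᵢ|y−yᵢ|, so x and y are optimised independently as 1-D weighted medians.
Total weight W = 602; half = 301.
x-coordinate, sorted with cumulative weight:
  x=0 (Eastvale, w=120) cum 120
  x=4 (Midtown, w=250) cum 370  ← median
  x=5 (Southcross, w=7) cum 377
  x=5 (Westmoor, w=75) cum 452
  x=9 (Northgate, w=150) cum 602
⇒ x* = 4
y-coordinate, sorted with cumulative weight:
  y=0 (Westmoor, w=75) cum 75
  y=3 (Southcross, w=7) cum 82
  y=5 (Eastvale, w=120) cum 202
  y=8 (Midtown, w=250) cum 452  ← median
  y=12 (Northgate, w=150) cum 602
⇒ y* = 8

(4, 8)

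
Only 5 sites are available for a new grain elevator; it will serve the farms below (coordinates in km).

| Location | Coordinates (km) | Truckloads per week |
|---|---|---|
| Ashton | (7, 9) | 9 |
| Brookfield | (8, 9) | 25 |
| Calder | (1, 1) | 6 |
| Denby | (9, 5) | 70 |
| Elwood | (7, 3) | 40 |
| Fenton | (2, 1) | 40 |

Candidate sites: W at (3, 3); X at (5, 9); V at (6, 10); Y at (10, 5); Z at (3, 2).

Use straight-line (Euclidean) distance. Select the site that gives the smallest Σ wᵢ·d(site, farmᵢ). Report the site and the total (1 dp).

Total weighted distance at each candidate:
  W (3, 3): total = 969.3
  X (5, 9): total = 1137.4
  V (6, 10): total = 1215.4
  Y (10, 5): total = 787.9
  Z (3, 2): total = 992.1
Minimum is at Y with total 787.9 km.

Y, total 787.9 km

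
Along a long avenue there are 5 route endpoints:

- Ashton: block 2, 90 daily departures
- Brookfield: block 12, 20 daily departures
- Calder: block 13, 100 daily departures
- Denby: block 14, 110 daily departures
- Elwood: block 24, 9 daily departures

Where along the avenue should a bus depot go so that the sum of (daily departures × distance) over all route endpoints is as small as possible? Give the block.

For a sum of weighted absolute distances on a line, the optimum is the weighted median (not the mean). Total weight W = 329; half-weight = 164.5.
Sort by position and accumulate weight:
  block 2 (Ashton, w=90) → cum 90
  block 12 (Brookfield, w=20) → cum 110
  block 13 (Calder, w=100) → cum 210  ≥ 164.5 → median here
  block 14 (Denby, w=110) → cum 320
  block 24 (Elwood, w=9) → cum 329
Optimal location: block 13.

x = 13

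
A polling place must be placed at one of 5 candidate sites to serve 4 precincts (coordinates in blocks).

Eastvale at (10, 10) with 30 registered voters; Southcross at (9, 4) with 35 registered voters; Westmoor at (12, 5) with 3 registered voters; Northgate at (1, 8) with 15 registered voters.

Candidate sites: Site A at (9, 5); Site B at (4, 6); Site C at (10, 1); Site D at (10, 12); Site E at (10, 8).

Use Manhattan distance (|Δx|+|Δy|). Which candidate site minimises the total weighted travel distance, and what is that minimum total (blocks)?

Total weighted distance at each candidate:
  Site A (9, 5): total = 389
  Site B (4, 6): total = 647
  Site C (10, 1): total = 668
  Site D (10, 12): total = 597
  Site E (10, 8): total = 385
Minimum is at Site E with total 385 blocks.

Site E, total 385 blocks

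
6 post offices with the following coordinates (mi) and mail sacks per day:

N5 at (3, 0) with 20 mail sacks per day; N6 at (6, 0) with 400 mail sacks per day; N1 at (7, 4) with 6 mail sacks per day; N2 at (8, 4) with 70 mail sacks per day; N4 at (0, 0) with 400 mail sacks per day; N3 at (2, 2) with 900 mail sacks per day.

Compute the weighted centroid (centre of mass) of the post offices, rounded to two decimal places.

The minimiser of Σwᵢ‖p−pᵢ‖² is the weighted centroid p* = (Σwᵢpᵢ)/(Σwᵢ).
Σwᵢ = 1796.
Σwᵢxᵢ = 20·3 + 400·6 + 6·7 + 70·8 + 400·0 + 900·2 = 4862.
Σwᵢyᵢ = 20·0 + 400·0 + 6·4 + 70·4 + 400·0 + 900·2 = 2104.
x* = 4862/1796 = 2.71, y* = 2104/1796 = 1.17.

(2.71, 1.17)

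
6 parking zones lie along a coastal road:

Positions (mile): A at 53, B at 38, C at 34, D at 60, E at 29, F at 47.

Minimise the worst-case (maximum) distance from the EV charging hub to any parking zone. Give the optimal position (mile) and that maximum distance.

The 1-center on a line is the midpoint of the two extreme points: leftmost at 29, rightmost at 60.
Optimal location = (29 + 60)/2 = 44.5; maximum distance = (60 − 29)/2 = 15.5.

location 44.5, max distance 15.5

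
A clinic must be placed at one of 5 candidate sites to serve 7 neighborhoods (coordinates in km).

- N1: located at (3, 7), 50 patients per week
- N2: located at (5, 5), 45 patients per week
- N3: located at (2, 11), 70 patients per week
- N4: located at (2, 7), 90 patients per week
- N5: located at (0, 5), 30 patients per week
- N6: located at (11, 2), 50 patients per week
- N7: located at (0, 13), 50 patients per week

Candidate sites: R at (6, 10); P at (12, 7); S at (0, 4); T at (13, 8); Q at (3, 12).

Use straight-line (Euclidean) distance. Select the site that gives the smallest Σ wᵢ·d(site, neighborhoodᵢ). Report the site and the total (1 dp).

Q, total 2162.4 km

Total weighted distance at each candidate:
  R (6, 10): total = 2221.6
  P (12, 7): total = 3722.3
  S (0, 4): total = 2314.7
  T (13, 8): total = 4092.1
  Q (3, 12): total = 2162.4
Minimum is at Q with total 2162.4 km.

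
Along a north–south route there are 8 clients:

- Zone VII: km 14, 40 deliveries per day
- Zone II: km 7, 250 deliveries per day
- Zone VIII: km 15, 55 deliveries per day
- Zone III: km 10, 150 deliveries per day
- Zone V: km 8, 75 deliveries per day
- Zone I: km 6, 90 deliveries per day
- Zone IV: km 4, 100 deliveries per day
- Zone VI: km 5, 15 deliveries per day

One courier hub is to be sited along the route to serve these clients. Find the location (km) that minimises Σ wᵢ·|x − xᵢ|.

For a sum of weighted absolute distances on a line, the optimum is the weighted median (not the mean). Total weight W = 775; half-weight = 387.5.
Sort by position and accumulate weight:
  km 4 (Zone IV, w=100) → cum 100
  km 5 (Zone VI, w=15) → cum 115
  km 6 (Zone I, w=90) → cum 205
  km 7 (Zone II, w=250) → cum 455  ≥ 387.5 → median here
  km 8 (Zone V, w=75) → cum 530
  km 10 (Zone III, w=150) → cum 680
  km 14 (Zone VII, w=40) → cum 720
  km 15 (Zone VIII, w=55) → cum 775
Optimal location: km 7.

x = 7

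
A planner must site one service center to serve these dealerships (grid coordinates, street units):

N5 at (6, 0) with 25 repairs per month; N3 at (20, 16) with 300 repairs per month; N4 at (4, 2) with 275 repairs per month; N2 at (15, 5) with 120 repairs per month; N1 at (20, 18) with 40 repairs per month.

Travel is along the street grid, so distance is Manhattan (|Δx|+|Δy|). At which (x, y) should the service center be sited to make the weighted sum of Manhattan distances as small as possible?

(15, 5)

Manhattan distance separates: Σwᵢ(|x−xᵢ|+|y−yᵢ|) = Σwᵢ|x−xᵢ| + Σwᵢ|y−yᵢ|, so x and y are optimised independently as 1-D weighted medians.
Total weight W = 760; half = 380.
x-coordinate, sorted with cumulative weight:
  x=4 (N4, w=275) cum 275
  x=6 (N5, w=25) cum 300
  x=15 (N2, w=120) cum 420  ← median
  x=20 (N3, w=300) cum 720
  x=20 (N1, w=40) cum 760
⇒ x* = 15
y-coordinate, sorted with cumulative weight:
  y=0 (N5, w=25) cum 25
  y=2 (N4, w=275) cum 300
  y=5 (N2, w=120) cum 420  ← median
  y=16 (N3, w=300) cum 720
  y=18 (N1, w=40) cum 760
⇒ y* = 5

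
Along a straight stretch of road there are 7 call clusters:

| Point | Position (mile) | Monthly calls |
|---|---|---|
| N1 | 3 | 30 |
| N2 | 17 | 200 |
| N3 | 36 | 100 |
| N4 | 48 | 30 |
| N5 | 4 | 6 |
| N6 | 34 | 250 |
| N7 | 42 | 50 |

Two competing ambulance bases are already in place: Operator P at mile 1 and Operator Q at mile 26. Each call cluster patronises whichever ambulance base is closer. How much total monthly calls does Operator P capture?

36

The indifferent point is the midpoint (1+26)/2 = 13.5; call clusters left of it (closer to Operator P at 1) go to Operator P, those right go to Operator Q.
  N1 at 3 (w=30) → Operator P
  N5 at 4 (w=6) → Operator P
  N2 at 17 (w=200) → Operator Q
  N6 at 34 (w=250) → Operator Q
  N3 at 36 (w=100) → Operator Q
  N7 at 42 (w=50) → Operator Q
  N4 at 48 (w=30) → Operator Q
Operator P captures 36; Operator Q captures 630.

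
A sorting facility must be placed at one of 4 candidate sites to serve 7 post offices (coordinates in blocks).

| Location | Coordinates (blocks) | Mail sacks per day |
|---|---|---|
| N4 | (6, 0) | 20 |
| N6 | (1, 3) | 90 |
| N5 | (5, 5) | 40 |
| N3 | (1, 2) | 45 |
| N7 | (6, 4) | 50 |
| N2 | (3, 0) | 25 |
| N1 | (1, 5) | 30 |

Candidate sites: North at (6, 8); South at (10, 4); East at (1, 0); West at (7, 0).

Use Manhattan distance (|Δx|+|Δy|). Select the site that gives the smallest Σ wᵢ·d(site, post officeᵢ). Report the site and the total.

East, total 1470 blocks

Total weighted distance at each candidate:
  North (6, 8): total = 2430
  South (10, 4): total = 2570
  East (1, 0): total = 1470
  West (7, 0): total = 2150
Minimum is at East with total 1470 blocks.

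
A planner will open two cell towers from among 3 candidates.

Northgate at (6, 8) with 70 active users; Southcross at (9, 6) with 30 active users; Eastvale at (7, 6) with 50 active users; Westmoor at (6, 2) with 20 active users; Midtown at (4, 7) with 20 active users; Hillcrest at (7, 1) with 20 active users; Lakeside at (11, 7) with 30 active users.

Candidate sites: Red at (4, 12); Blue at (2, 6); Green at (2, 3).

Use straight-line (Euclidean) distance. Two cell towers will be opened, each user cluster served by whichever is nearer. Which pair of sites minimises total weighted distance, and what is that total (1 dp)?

Evaluate every pair (each demand assigned to the nearer of the two):
  {Blue, Green}: total = 1279.6
  {Red, Blue}: total = 1330.4
  {Red, Green}: total = 1370.7
Best pair: {Blue, Green} with total 1279.6.

{Blue, Green}, total 1279.6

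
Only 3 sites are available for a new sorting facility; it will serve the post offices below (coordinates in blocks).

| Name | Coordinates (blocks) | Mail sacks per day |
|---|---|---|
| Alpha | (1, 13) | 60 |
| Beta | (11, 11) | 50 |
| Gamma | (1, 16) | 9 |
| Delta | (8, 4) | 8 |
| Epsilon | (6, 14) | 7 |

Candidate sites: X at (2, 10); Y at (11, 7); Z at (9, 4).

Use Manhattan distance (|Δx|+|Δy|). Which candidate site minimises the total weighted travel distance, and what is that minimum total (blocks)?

X, total 955 blocks

Total weighted distance at each candidate:
  X (2, 10): total = 955
  Y (11, 7): total = 1463
  Z (9, 4): total = 1749
Minimum is at X with total 955 blocks.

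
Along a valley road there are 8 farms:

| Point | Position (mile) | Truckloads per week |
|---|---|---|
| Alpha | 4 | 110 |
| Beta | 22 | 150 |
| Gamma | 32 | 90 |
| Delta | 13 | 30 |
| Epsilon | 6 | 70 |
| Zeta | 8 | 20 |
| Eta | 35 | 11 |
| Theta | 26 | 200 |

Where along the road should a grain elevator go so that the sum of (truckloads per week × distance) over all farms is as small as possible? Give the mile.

For a sum of weighted absolute distances on a line, the optimum is the weighted median (not the mean). Total weight W = 681; half-weight = 340.5.
Sort by position and accumulate weight:
  mile 4 (Alpha, w=110) → cum 110
  mile 6 (Epsilon, w=70) → cum 180
  mile 8 (Zeta, w=20) → cum 200
  mile 13 (Delta, w=30) → cum 230
  mile 22 (Beta, w=150) → cum 380  ≥ 340.5 → median here
  mile 26 (Theta, w=200) → cum 580
  mile 32 (Gamma, w=90) → cum 670
  mile 35 (Eta, w=11) → cum 681
Optimal location: mile 22.

x = 22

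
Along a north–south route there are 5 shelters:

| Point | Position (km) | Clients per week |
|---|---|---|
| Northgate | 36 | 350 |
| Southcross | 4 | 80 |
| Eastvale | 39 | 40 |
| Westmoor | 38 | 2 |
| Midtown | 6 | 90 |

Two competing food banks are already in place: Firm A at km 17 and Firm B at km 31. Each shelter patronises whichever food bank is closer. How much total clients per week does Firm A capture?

The indifferent point is the midpoint (17+31)/2 = 24; shelters left of it (closer to Firm A at 17) go to Firm A, those right go to Firm B.
  Southcross at 4 (w=80) → Firm A
  Midtown at 6 (w=90) → Firm A
  Northgate at 36 (w=350) → Firm B
  Westmoor at 38 (w=2) → Firm B
  Eastvale at 39 (w=40) → Firm B
Firm A captures 170; Firm B captures 392.

170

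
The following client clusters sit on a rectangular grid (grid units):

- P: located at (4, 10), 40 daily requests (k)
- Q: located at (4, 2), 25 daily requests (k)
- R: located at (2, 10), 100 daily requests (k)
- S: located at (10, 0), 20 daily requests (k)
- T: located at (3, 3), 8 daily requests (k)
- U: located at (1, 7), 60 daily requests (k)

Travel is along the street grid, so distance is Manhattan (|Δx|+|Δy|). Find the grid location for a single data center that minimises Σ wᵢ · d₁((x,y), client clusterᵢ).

Manhattan distance separates: Σwᵢ(|x−xᵢ|+|y−yᵢ|) = Σwᵢ|x−xᵢ| + Σwᵢ|y−yᵢ|, so x and y are optimised independently as 1-D weighted medians.
Total weight W = 253; half = 126.5.
x-coordinate, sorted with cumulative weight:
  x=1 (U, w=60) cum 60
  x=2 (R, w=100) cum 160  ← median
  x=3 (T, w=8) cum 168
  x=4 (P, w=40) cum 208
  x=4 (Q, w=25) cum 233
  x=10 (S, w=20) cum 253
⇒ x* = 2
y-coordinate, sorted with cumulative weight:
  y=0 (S, w=20) cum 20
  y=2 (Q, w=25) cum 45
  y=3 (T, w=8) cum 53
  y=7 (U, w=60) cum 113
  y=10 (P, w=40) cum 153  ← median
  y=10 (R, w=100) cum 253
⇒ y* = 10

(2, 10)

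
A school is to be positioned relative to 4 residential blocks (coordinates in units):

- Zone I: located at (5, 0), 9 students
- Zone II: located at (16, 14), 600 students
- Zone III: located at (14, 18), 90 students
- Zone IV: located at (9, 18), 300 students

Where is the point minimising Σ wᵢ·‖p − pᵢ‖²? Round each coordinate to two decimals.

The minimiser of Σwᵢ‖p−pᵢ‖² is the weighted centroid p* = (Σwᵢpᵢ)/(Σwᵢ).
Σwᵢ = 999.
Σwᵢxᵢ = 9·5 + 600·16 + 90·14 + 300·9 = 13605.
Σwᵢyᵢ = 9·0 + 600·14 + 90·18 + 300·18 = 15420.
x* = 13605/999 = 13.62, y* = 15420/999 = 15.44.

(13.62, 15.44)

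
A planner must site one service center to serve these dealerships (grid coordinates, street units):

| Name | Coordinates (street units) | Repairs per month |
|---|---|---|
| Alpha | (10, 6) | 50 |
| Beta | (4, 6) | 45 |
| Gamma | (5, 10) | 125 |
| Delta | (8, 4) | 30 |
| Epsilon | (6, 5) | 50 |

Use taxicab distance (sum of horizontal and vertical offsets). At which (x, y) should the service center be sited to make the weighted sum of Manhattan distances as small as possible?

Manhattan distance separates: Σwᵢ(|x−xᵢ|+|y−yᵢ|) = Σwᵢ|x−xᵢ| + Σwᵢ|y−yᵢ|, so x and y are optimised independently as 1-D weighted medians.
Total weight W = 300; half = 150.
x-coordinate, sorted with cumulative weight:
  x=4 (Beta, w=45) cum 45
  x=5 (Gamma, w=125) cum 170  ← median
  x=6 (Epsilon, w=50) cum 220
  x=8 (Delta, w=30) cum 250
  x=10 (Alpha, w=50) cum 300
⇒ x* = 5
y-coordinate, sorted with cumulative weight:
  y=4 (Delta, w=30) cum 30
  y=5 (Epsilon, w=50) cum 80
  y=6 (Alpha, w=50) cum 130
  y=6 (Beta, w=45) cum 175  ← median
  y=10 (Gamma, w=125) cum 300
⇒ y* = 6

(5, 6)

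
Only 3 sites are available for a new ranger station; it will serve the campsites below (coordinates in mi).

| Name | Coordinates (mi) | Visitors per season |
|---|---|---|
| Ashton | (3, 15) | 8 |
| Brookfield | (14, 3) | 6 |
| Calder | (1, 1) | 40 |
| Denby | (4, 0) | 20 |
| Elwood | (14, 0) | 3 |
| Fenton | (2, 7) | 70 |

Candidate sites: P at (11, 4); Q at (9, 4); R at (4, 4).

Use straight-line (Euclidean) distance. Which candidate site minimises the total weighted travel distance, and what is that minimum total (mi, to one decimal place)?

R, total 683.1 mi

Total weighted distance at each candidate:
  P (11, 4): total = 1385.7
  Q (9, 4): total = 1153.0
  R (4, 4): total = 683.1
Minimum is at R with total 683.1 mi.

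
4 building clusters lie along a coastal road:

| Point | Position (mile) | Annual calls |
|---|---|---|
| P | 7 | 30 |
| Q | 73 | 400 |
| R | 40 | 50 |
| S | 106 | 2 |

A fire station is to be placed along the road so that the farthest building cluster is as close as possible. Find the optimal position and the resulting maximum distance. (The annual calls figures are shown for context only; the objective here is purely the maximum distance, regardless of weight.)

location 56.5, max distance 49.5

The 1-center on a line is the midpoint of the two extreme points: leftmost at 7, rightmost at 106.
Optimal location = (7 + 106)/2 = 56.5; maximum distance = (106 − 7)/2 = 49.5.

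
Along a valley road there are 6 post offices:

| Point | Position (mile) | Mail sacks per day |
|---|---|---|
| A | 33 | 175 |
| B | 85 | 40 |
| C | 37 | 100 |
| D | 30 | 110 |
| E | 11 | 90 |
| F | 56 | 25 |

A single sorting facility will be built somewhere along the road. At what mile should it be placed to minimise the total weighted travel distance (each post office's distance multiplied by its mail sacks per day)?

For a sum of weighted absolute distances on a line, the optimum is the weighted median (not the mean). Total weight W = 540; half-weight = 270.
Sort by position and accumulate weight:
  mile 11 (E, w=90) → cum 90
  mile 30 (D, w=110) → cum 200
  mile 33 (A, w=175) → cum 375  ≥ 270 → median here
  mile 37 (C, w=100) → cum 475
  mile 56 (F, w=25) → cum 500
  mile 85 (B, w=40) → cum 540
Optimal location: mile 33.

x = 33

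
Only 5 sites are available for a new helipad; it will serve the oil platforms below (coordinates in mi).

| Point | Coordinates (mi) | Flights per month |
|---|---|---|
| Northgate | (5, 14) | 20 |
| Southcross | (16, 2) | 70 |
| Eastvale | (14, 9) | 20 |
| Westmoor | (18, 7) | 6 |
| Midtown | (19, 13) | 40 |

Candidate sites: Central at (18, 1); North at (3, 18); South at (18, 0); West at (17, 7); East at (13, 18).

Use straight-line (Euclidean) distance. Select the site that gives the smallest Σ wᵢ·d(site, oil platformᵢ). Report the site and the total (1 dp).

West, total 965.9 mi

Total weighted distance at each candidate:
  Central (18, 1): total = 1220.8
  North (3, 18): total = 2598.9
  South (18, 0): total = 1340.6
  West (17, 7): total = 965.9
  East (13, 18): total = 1884.4
Minimum is at West with total 965.9 mi.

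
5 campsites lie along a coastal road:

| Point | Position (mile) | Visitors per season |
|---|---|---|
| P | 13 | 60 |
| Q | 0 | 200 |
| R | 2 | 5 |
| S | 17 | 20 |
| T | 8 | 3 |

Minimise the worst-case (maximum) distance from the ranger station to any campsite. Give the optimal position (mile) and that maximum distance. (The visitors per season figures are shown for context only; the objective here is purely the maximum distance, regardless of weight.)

The 1-center on a line is the midpoint of the two extreme points: leftmost at 0, rightmost at 17.
Optimal location = (0 + 17)/2 = 8.5; maximum distance = (17 − 0)/2 = 8.5.

location 8.5, max distance 8.5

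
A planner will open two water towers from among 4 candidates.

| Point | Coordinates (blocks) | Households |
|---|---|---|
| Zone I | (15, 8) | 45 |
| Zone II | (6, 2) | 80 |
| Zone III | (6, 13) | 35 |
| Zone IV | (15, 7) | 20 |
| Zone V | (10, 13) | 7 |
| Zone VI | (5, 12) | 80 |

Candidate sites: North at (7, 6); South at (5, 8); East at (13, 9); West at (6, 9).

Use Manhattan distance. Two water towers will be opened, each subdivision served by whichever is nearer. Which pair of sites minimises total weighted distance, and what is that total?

{East, West}, total 1284

Evaluate every pair (each demand assigned to the nearer of the two):
  {East, West}: total = 1284
  {South, East}: total = 1354
  {North, West}: total = 1546
  {North, East}: total = 1584
  {North, South}: total = 1630
  {South, West}: total = 1746
Best pair: {East, West} with total 1284.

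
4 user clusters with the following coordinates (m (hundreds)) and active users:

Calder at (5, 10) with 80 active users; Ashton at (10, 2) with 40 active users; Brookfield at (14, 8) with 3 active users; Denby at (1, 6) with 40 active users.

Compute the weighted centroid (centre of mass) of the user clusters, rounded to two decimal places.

(5.41, 7.02)

The minimiser of Σwᵢ‖p−pᵢ‖² is the weighted centroid p* = (Σwᵢpᵢ)/(Σwᵢ).
Σwᵢ = 163.
Σwᵢxᵢ = 80·5 + 40·10 + 3·14 + 40·1 = 882.
Σwᵢyᵢ = 80·10 + 40·2 + 3·8 + 40·6 = 1144.
x* = 882/163 = 5.41, y* = 1144/163 = 7.02.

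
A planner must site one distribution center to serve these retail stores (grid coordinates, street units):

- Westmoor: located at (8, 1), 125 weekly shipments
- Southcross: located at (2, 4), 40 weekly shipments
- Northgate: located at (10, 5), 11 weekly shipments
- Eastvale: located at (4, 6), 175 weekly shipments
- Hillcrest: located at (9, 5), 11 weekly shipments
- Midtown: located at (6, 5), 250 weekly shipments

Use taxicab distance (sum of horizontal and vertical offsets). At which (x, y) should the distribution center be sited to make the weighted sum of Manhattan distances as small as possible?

(6, 5)

Manhattan distance separates: Σwᵢ(|x−xᵢ|+|y−yᵢ|) = Σwᵢ|x−xᵢ| + Σwᵢ|y−yᵢ|, so x and y are optimised independently as 1-D weighted medians.
Total weight W = 612; half = 306.
x-coordinate, sorted with cumulative weight:
  x=2 (Southcross, w=40) cum 40
  x=4 (Eastvale, w=175) cum 215
  x=6 (Midtown, w=250) cum 465  ← median
  x=8 (Westmoor, w=125) cum 590
  x=9 (Hillcrest, w=11) cum 601
  x=10 (Northgate, w=11) cum 612
⇒ x* = 6
y-coordinate, sorted with cumulative weight:
  y=1 (Westmoor, w=125) cum 125
  y=4 (Southcross, w=40) cum 165
  y=5 (Northgate, w=11) cum 176
  y=5 (Hillcrest, w=11) cum 187
  y=5 (Midtown, w=250) cum 437  ← median
  y=6 (Eastvale, w=175) cum 612
⇒ y* = 5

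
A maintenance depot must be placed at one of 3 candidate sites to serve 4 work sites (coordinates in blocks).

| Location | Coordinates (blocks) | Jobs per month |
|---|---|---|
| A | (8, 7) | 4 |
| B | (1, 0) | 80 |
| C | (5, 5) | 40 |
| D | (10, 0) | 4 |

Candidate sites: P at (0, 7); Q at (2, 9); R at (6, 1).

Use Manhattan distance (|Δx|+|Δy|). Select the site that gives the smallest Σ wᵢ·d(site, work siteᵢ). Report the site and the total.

Total weighted distance at each candidate:
  P (0, 7): total = 1020
  Q (2, 9): total = 1180
  R (6, 1): total = 732
Minimum is at R with total 732 blocks.

R, total 732 blocks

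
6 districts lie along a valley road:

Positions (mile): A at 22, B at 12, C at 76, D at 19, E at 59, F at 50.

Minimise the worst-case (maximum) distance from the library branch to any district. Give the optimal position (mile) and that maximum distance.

location 44, max distance 32

The 1-center on a line is the midpoint of the two extreme points: leftmost at 12, rightmost at 76.
Optimal location = (12 + 76)/2 = 44; maximum distance = (76 − 12)/2 = 32.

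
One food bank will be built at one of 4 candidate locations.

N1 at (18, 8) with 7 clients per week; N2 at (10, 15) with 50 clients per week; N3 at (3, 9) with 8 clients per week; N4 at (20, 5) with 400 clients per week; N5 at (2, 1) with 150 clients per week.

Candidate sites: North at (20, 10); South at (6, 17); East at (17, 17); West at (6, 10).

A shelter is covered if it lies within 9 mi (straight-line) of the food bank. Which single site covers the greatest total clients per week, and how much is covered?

North, covering 407

Coverage radius r = 9 mi; a point is covered iff (Δx)²+(Δy)² ≤ 9² = 81.
  North (20, 10): covers {N1, N4} → 407
  South (6, 17): covers {N2, N3} → 58
  East (17, 17): covers {N2} → 50
  West (6, 10): covers {N2, N3} → 58
Maximum coverage at North: 407 clients per week.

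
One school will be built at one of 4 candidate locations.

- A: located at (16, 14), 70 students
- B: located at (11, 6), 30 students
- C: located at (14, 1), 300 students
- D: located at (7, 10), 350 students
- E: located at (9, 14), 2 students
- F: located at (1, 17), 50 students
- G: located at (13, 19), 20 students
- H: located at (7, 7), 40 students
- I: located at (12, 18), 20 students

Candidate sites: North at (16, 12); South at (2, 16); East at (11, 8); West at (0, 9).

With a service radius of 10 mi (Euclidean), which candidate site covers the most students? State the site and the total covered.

East, covering 792

Coverage radius r = 10 mi; a point is covered iff (Δx)²+(Δy)² ≤ 10² = 100.
  North (16, 12): covers {A, B, D, E, G, I} → 492
  South (2, 16): covers {D, E, F} → 402
  East (11, 8): covers {A, B, C, D, E, H} → 792
  West (0, 9): covers {D, F, H} → 440
Maximum coverage at East: 792 students.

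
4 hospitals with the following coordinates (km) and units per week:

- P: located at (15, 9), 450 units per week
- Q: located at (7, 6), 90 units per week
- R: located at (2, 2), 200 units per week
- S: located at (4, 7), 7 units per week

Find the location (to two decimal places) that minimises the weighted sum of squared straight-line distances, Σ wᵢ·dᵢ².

The minimiser of Σwᵢ‖p−pᵢ‖² is the weighted centroid p* = (Σwᵢpᵢ)/(Σwᵢ).
Σwᵢ = 747.
Σwᵢxᵢ = 450·15 + 90·7 + 200·2 + 7·4 = 7808.
Σwᵢyᵢ = 450·9 + 90·6 + 200·2 + 7·7 = 5039.
x* = 7808/747 = 10.45, y* = 5039/747 = 6.75.

(10.45, 6.75)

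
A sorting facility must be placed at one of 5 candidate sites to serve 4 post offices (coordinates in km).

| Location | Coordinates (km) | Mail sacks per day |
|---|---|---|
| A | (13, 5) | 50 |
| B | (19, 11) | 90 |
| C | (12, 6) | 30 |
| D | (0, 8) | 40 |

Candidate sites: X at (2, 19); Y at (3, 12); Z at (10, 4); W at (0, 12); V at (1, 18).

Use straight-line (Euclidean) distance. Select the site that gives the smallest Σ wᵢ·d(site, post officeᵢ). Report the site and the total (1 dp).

Total weighted distance at each candidate:
  X (2, 19): total = 3520.4
  Y (3, 12): total = 2577.6
  Z (10, 4): total = 1699.9
  W (0, 12): total = 3013.1
  V (1, 18): total = 3513.1
Minimum is at Z with total 1699.9 km.

Z, total 1699.9 km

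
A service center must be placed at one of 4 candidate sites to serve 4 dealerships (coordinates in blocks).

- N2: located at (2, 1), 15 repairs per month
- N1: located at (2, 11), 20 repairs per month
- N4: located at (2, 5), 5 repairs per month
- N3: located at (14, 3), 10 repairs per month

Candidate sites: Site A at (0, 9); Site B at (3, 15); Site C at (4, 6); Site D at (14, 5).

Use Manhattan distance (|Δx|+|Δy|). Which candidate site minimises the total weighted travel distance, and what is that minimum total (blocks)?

Total weighted distance at each candidate:
  Site A (0, 9): total = 460
  Site B (3, 15): total = 610
  Site C (4, 6): total = 390
  Site D (14, 5): total = 680
Minimum is at Site C with total 390 blocks.

Site C, total 390 blocks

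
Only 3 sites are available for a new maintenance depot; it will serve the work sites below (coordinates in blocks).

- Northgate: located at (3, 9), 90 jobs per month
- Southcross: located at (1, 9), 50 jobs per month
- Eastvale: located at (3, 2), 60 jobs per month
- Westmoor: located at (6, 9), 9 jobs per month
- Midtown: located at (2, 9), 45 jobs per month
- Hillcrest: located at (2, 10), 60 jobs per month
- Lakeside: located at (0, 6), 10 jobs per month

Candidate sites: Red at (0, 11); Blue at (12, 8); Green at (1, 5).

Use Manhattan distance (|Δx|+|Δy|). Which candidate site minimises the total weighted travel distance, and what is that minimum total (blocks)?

Green, total 1726 blocks

Total weighted distance at each candidate:
  Red (0, 11): total = 1802
  Blue (12, 8): total = 3818
  Green (1, 5): total = 1726
Minimum is at Green with total 1726 blocks.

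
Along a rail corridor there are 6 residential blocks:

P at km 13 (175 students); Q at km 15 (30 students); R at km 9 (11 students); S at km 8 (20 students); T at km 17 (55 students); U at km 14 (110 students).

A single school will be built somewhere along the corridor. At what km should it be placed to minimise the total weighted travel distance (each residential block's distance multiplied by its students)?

For a sum of weighted absolute distances on a line, the optimum is the weighted median (not the mean). Total weight W = 401; half-weight = 200.5.
Sort by position and accumulate weight:
  km 8 (S, w=20) → cum 20
  km 9 (R, w=11) → cum 31
  km 13 (P, w=175) → cum 206  ≥ 200.5 → median here
  km 14 (U, w=110) → cum 316
  km 15 (Q, w=30) → cum 346
  km 17 (T, w=55) → cum 401
Optimal location: km 13.

x = 13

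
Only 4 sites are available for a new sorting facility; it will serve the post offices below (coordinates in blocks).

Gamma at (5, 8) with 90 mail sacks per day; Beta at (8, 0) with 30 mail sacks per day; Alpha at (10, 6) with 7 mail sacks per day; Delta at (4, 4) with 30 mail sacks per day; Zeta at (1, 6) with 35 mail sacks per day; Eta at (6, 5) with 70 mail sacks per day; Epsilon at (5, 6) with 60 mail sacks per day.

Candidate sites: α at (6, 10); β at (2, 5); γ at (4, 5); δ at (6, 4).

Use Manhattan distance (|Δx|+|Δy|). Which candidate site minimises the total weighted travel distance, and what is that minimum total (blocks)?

γ, total 1109 blocks

Total weighted distance at each candidate:
  α (6, 10): total = 1891
  β (2, 5): total = 1613
  γ (4, 5): total = 1109
  δ (6, 4): total = 1227
Minimum is at γ with total 1109 blocks.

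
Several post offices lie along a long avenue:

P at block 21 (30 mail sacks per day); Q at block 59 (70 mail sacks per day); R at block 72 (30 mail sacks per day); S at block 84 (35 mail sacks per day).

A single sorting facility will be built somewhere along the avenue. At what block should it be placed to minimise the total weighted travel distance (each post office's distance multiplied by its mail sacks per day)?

x = 59

For a sum of weighted absolute distances on a line, the optimum is the weighted median (not the mean). Total weight W = 165; half-weight = 82.5.
Sort by position and accumulate weight:
  block 21 (P, w=30) → cum 30
  block 59 (Q, w=70) → cum 100  ≥ 82.5 → median here
  block 72 (R, w=30) → cum 130
  block 84 (S, w=35) → cum 165
Optimal location: block 59.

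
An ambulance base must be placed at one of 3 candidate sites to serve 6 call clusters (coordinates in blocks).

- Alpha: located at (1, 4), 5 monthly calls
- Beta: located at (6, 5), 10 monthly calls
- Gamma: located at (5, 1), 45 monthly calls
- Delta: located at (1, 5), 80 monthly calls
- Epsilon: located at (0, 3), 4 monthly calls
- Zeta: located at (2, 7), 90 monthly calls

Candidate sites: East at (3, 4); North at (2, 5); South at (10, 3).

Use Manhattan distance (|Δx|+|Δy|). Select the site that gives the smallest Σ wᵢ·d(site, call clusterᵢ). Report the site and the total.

North, total 641 blocks

Total weighted distance at each candidate:
  East (3, 4): total = 891
  North (2, 5): total = 641
  South (10, 3): total = 2425
Minimum is at North with total 641 blocks.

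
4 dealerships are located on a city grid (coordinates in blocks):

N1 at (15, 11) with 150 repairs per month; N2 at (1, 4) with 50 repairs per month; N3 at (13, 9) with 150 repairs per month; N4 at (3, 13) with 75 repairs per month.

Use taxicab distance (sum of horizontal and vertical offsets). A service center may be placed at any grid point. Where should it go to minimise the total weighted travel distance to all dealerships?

Manhattan distance separates: Σwᵢ(|x−xᵢ|+|y−yᵢ|) = Σwᵢ|x−xᵢ| + Σwᵢ|y−yᵢ|, so x and y are optimised independently as 1-D weighted medians.
Total weight W = 425; half = 212.5.
x-coordinate, sorted with cumulative weight:
  x=1 (N2, w=50) cum 50
  x=3 (N4, w=75) cum 125
  x=13 (N3, w=150) cum 275  ← median
  x=15 (N1, w=150) cum 425
⇒ x* = 13
y-coordinate, sorted with cumulative weight:
  y=4 (N2, w=50) cum 50
  y=9 (N3, w=150) cum 200
  y=11 (N1, w=150) cum 350  ← median
  y=13 (N4, w=75) cum 425
⇒ y* = 11

(13, 11)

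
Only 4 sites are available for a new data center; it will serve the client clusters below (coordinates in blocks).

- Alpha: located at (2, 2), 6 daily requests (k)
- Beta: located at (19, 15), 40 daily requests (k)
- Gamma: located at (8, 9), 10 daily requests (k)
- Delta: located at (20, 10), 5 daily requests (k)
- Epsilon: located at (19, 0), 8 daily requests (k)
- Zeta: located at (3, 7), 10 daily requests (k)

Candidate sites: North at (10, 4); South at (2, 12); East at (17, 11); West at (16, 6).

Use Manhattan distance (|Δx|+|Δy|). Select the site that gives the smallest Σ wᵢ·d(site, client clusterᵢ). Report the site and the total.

East, total 798 blocks

Total weighted distance at each candidate:
  North (10, 4): total = 1214
  South (2, 12): total = 1342
  East (17, 11): total = 798
  West (16, 6): total = 950
Minimum is at East with total 798 blocks.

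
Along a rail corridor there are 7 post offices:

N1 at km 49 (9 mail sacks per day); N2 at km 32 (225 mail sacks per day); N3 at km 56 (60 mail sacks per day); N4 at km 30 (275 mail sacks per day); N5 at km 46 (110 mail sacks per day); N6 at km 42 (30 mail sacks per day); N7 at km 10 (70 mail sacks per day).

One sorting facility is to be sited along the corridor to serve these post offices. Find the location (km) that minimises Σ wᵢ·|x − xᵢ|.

x = 32

For a sum of weighted absolute distances on a line, the optimum is the weighted median (not the mean). Total weight W = 779; half-weight = 389.5.
Sort by position and accumulate weight:
  km 10 (N7, w=70) → cum 70
  km 30 (N4, w=275) → cum 345
  km 32 (N2, w=225) → cum 570  ≥ 389.5 → median here
  km 42 (N6, w=30) → cum 600
  km 46 (N5, w=110) → cum 710
  km 49 (N1, w=9) → cum 719
  km 56 (N3, w=60) → cum 779
Optimal location: km 32.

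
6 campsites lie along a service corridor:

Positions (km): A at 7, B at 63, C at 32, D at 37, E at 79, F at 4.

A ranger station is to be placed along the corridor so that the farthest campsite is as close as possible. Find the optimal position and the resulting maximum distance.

The 1-center on a line is the midpoint of the two extreme points: leftmost at 4, rightmost at 79.
Optimal location = (4 + 79)/2 = 41.5; maximum distance = (79 − 4)/2 = 37.5.

location 41.5, max distance 37.5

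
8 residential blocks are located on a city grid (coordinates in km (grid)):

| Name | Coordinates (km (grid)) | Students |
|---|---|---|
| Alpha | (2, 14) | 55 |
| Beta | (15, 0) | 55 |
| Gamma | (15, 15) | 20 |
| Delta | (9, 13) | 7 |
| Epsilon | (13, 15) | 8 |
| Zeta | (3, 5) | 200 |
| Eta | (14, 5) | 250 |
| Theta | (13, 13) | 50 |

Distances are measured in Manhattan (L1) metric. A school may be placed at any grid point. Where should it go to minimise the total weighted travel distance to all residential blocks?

Manhattan distance separates: Σwᵢ(|x−xᵢ|+|y−yᵢ|) = Σwᵢ|x−xᵢ| + Σwᵢ|y−yᵢ|, so x and y are optimised independently as 1-D weighted medians.
Total weight W = 645; half = 322.5.
x-coordinate, sorted with cumulative weight:
  x=2 (Alpha, w=55) cum 55
  x=3 (Zeta, w=200) cum 255
  x=9 (Delta, w=7) cum 262
  x=13 (Epsilon, w=8) cum 270
  x=13 (Theta, w=50) cum 320
  x=14 (Eta, w=250) cum 570  ← median
  x=15 (Beta, w=55) cum 625
  x=15 (Gamma, w=20) cum 645
⇒ x* = 14
y-coordinate, sorted with cumulative weight:
  y=0 (Beta, w=55) cum 55
  y=5 (Zeta, w=200) cum 255
  y=5 (Eta, w=250) cum 505  ← median
  y=13 (Delta, w=7) cum 512
  y=13 (Theta, w=50) cum 562
  y=14 (Alpha, w=55) cum 617
  y=15 (Gamma, w=20) cum 637
  y=15 (Epsilon, w=8) cum 645
⇒ y* = 5

(14, 5)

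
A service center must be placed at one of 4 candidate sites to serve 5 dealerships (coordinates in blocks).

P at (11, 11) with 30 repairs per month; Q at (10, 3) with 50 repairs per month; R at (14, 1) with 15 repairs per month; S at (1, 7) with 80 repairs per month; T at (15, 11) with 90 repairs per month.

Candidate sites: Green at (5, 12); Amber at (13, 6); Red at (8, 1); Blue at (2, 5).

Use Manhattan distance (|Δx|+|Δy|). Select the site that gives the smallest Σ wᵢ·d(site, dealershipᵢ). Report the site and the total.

Total weighted distance at each candidate:
  Green (5, 12): total = 2920
  Amber (13, 6): total = 2270
  Red (8, 1): total = 3250
  Blue (2, 5): total = 3140
Minimum is at Amber with total 2270 blocks.

Amber, total 2270 blocks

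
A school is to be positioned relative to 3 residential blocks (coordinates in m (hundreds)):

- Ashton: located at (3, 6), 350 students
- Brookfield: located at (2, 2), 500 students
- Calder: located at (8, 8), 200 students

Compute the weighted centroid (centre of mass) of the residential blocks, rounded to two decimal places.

(3.48, 4.48)

The minimiser of Σwᵢ‖p−pᵢ‖² is the weighted centroid p* = (Σwᵢpᵢ)/(Σwᵢ).
Σwᵢ = 1050.
Σwᵢxᵢ = 350·3 + 500·2 + 200·8 = 3650.
Σwᵢyᵢ = 350·6 + 500·2 + 200·8 = 4700.
x* = 3650/1050 = 3.48, y* = 4700/1050 = 4.48.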